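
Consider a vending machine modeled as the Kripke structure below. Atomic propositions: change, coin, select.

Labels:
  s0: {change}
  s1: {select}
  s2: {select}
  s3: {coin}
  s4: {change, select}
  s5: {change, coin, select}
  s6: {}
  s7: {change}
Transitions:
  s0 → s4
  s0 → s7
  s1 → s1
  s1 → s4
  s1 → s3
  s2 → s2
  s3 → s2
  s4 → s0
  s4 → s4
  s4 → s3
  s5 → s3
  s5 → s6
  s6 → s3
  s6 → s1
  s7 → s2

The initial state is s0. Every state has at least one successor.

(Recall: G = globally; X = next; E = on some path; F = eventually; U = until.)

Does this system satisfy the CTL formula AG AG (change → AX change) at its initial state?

States satisfying AG (change → AX change): {s2, s3}.
States satisfying AG AG (change → AX change): {s2, s3}.
s0 is reachable from s0 and violates AG (change → AX change), so AG fails at s0.
s0 ∉ Sat(AG AG (change → AX change)).

No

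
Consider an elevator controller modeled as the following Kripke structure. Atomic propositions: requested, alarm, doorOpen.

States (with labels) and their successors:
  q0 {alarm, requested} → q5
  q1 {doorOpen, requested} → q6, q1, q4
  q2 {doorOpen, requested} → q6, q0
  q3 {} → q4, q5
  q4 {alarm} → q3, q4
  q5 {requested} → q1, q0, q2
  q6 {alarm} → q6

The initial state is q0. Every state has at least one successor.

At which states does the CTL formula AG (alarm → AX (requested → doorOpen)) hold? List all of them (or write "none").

{q6}

States satisfying alarm → AX (requested → doorOpen): {q1, q2, q3, q4, q5, q6}.
States satisfying AG (alarm → AX (requested → doorOpen)): {q6}.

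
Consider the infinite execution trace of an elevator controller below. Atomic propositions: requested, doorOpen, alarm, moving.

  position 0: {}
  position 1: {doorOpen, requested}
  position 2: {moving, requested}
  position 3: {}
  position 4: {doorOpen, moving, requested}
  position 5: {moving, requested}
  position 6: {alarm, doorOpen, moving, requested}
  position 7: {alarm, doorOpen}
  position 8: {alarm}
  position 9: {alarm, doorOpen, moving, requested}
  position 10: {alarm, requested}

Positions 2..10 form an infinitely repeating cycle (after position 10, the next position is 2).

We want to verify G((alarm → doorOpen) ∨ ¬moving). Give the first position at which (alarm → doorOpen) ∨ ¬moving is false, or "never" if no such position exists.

(alarm → doorOpen) ∨ ¬moving holds at every position 0..10, and those are all the positions the trace ever visits, so the invariant G((alarm → doorOpen) ∨ ¬moving) is never violated.

never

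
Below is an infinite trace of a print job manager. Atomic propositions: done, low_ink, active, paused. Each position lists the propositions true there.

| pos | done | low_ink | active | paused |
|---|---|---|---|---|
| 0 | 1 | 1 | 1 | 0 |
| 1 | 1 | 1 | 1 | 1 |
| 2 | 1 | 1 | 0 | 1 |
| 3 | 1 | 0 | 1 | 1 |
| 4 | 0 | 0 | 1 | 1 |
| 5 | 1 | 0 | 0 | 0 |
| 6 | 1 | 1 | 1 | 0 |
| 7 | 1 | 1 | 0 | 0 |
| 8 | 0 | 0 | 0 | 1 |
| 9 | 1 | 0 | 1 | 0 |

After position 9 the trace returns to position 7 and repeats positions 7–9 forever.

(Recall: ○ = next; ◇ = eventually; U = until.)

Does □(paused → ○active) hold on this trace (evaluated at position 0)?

paused → ○active must hold at every position from 0 onward. It fails at position 1, so □(paused → ○active) is false.
Positions where paused holds: 1, 2, 3, 4, 8.
Check ○active at each: 1→fails, 2→ok, 3→ok, 4→fails, 8→ok.

Violated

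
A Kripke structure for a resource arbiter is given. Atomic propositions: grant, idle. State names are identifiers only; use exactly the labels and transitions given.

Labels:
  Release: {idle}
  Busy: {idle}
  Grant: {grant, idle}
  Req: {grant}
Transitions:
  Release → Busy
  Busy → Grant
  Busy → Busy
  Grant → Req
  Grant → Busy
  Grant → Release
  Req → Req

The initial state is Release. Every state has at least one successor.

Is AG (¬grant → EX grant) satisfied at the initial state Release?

No

States satisfying ¬grant → EX grant: {Busy, Grant, Req}.
States satisfying AG (¬grant → EX grant): {Req}.
Release is reachable from Release and violates ¬grant → EX grant, so AG fails at Release.
Release ∉ Sat(AG (¬grant → EX grant)).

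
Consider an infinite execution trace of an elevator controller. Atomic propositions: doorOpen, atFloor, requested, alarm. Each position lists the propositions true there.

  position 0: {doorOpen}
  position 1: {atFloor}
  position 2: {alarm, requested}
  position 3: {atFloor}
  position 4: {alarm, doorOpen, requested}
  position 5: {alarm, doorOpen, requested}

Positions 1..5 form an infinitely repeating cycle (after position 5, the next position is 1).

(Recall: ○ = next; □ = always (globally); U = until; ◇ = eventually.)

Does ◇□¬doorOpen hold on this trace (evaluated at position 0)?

No

□¬doorOpen is false at every position 0..5, so it never becomes true and ◇□¬doorOpen fails.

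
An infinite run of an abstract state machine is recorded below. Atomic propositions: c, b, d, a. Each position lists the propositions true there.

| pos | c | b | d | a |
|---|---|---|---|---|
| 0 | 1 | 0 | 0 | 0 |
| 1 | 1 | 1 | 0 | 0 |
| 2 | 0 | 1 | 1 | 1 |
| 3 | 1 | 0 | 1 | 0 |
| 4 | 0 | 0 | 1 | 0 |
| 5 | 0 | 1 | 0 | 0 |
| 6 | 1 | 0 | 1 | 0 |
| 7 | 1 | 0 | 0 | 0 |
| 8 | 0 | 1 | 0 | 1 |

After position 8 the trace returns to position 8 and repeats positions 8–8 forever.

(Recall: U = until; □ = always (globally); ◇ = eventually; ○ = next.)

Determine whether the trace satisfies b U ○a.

Walking from position 0: at position 0, ○a has not yet held and b fails, so b U ○a is false.

Does not hold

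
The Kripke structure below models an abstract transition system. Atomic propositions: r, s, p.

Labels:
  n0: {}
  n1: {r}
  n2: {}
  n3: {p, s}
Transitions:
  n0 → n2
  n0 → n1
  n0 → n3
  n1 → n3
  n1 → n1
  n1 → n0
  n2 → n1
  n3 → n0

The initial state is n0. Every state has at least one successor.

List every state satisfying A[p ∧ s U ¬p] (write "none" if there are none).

States satisfying p ∧ s: {n3}.
States satisfying ¬p: {n0, n1, n2}.
States satisfying A[p ∧ s U ¬p]: {n0, n1, n2, n3}.

{n0, n1, n2, n3}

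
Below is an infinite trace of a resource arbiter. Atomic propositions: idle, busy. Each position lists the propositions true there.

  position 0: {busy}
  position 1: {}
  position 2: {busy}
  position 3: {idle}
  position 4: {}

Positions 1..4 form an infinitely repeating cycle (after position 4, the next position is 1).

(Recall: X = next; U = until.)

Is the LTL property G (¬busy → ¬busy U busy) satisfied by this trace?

¬busy → ¬busy U busy holds at every position 0..4, and those are all positions ever visited, so G (¬busy → ¬busy U busy) holds.
Positions where ¬busy holds: 1, 3, 4.
Check ¬busy U busy at each: 1→ok, 3→ok, 4→ok.

Yes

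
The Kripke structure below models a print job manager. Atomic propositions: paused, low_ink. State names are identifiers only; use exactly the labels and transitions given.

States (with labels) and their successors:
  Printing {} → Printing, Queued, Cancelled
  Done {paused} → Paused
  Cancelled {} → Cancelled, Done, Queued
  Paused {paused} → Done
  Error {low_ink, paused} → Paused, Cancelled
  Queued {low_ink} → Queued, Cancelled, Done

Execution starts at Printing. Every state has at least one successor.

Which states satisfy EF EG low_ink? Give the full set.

{Printing, Cancelled, Error, Queued}

States satisfying EG low_ink: {Queued}.
States satisfying EF EG low_ink: {Printing, Cancelled, Error, Queued}.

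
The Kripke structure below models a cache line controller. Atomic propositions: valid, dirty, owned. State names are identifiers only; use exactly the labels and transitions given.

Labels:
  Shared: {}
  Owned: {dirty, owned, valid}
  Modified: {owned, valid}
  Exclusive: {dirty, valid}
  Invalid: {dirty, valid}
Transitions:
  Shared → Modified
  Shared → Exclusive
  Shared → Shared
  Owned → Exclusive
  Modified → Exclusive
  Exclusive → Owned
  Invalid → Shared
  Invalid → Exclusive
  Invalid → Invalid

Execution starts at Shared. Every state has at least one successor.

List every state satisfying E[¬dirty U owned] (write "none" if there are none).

{Shared, Owned, Modified}

States satisfying ¬dirty: {Shared, Modified}.
States satisfying owned: {Owned, Modified}.
States satisfying E[¬dirty U owned]: {Shared, Owned, Modified}.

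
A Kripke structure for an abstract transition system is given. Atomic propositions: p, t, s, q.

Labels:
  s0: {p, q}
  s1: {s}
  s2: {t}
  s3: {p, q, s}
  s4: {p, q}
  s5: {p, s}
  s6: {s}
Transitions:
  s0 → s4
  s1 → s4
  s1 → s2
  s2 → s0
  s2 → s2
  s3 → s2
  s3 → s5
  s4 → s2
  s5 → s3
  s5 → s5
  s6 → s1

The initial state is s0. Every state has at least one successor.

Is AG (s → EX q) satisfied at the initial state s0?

States satisfying s → EX q: {s0, s1, s2, s4, s5}.
States satisfying AG (s → EX q): {s0, s1, s2, s4}.
Every state reachable from s0 satisfies s → EX q.
s0 ∈ Sat(AG (s → EX q)).

Holds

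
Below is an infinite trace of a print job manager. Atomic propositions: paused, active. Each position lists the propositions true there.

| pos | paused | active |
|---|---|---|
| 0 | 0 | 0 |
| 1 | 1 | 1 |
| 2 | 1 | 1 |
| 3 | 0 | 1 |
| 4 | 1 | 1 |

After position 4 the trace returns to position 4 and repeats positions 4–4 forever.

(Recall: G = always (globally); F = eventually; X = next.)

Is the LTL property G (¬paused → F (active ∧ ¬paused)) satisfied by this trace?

Satisfied

¬paused → F (active ∧ ¬paused) holds at every position 0..4, and those are all positions ever visited, so G (¬paused → F (active ∧ ¬paused)) holds.
Positions where ¬paused holds: 0, 3.
Check F (active ∧ ¬paused) at each: 0→ok, 3→ok.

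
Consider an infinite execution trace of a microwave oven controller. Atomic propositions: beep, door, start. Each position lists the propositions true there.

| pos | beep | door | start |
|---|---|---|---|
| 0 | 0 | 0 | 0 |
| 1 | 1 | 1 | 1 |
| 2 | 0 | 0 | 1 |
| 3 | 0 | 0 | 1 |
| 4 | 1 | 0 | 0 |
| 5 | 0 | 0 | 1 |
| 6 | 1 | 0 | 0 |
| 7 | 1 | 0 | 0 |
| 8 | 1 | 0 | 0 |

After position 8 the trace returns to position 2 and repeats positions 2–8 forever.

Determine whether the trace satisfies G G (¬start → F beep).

Yes

G (¬start → F beep) holds at every position 0..8, and those are all positions ever visited, so G G (¬start → F beep) holds.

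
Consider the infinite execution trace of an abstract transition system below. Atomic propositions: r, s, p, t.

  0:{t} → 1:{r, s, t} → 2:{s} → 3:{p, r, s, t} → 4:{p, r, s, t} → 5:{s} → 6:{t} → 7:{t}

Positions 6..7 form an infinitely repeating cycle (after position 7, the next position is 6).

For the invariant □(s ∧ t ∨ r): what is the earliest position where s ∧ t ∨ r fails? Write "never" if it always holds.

0

At position 0 the labels are {t}, so s ∧ t ∨ r is false there. This is the first violation.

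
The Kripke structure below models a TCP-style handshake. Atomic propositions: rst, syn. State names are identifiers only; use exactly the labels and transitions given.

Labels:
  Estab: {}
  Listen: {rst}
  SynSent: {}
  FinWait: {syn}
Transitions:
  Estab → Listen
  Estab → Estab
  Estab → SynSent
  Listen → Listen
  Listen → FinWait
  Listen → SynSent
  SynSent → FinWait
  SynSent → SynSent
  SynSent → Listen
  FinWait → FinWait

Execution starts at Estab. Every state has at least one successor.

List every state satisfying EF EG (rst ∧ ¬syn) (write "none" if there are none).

{Estab, Listen, SynSent}

States satisfying EG (rst ∧ ¬syn): {Listen}.
States satisfying EF EG (rst ∧ ¬syn): {Estab, Listen, SynSent}.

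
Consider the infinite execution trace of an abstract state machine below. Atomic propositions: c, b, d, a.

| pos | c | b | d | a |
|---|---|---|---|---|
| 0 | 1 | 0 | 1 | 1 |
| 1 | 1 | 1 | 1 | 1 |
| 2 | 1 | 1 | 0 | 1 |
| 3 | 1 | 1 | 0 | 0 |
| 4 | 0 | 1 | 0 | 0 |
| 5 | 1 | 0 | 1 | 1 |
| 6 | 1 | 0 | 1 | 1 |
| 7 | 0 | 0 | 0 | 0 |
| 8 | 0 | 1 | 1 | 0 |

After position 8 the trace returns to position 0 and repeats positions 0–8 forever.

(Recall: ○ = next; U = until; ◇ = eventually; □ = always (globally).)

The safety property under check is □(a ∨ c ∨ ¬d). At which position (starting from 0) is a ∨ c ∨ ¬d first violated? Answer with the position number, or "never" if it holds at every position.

8

Check a ∨ c ∨ ¬d at each position in order: 0 ✓, 1 ✓, 2 ✓, 3 ✓, 4 ✓, 5 ✓, 6 ✓, 7 ✓.
At position 8 the labels are {b, d}, so a ∨ c ∨ ¬d is false there. This is the first violation.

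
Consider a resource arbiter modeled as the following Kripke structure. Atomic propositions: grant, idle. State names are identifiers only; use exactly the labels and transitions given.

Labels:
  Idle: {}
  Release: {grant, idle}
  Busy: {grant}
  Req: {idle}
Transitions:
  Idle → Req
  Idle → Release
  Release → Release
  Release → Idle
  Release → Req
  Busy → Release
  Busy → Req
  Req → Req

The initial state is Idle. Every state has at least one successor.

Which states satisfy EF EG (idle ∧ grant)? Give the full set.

{Idle, Release, Busy}

States satisfying EG (idle ∧ grant): {Release}.
States satisfying EF EG (idle ∧ grant): {Idle, Release, Busy}.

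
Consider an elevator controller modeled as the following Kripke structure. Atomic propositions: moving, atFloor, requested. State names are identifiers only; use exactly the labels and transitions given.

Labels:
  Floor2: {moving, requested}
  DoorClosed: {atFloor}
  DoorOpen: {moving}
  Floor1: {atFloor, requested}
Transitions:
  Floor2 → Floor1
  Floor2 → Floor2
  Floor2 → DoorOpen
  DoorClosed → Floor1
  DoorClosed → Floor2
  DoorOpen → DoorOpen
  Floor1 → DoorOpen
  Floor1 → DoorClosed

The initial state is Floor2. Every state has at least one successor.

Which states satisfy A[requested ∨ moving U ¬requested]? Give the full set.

States satisfying requested ∨ moving: {Floor2, DoorOpen, Floor1}.
States satisfying ¬requested: {DoorClosed, DoorOpen}.
States satisfying A[requested ∨ moving U ¬requested]: {DoorClosed, DoorOpen, Floor1}.

{DoorClosed, DoorOpen, Floor1}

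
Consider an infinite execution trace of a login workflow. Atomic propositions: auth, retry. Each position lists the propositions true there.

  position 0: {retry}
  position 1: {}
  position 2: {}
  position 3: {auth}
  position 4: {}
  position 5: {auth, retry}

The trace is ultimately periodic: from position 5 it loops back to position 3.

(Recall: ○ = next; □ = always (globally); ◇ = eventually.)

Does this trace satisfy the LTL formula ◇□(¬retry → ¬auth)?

Does not hold

□(¬retry → ¬auth) is false at every position 0..5, so it never becomes true and ◇□(¬retry → ¬auth) fails.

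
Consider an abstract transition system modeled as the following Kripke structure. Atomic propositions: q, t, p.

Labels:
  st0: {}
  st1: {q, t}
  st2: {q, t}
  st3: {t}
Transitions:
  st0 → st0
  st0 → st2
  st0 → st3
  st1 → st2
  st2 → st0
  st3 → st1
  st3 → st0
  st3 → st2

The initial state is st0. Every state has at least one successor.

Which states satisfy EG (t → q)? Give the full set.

States satisfying t → q: {st0, st1, st2}.
States satisfying EG (t → q): {st0, st1, st2}.

{st0, st1, st2}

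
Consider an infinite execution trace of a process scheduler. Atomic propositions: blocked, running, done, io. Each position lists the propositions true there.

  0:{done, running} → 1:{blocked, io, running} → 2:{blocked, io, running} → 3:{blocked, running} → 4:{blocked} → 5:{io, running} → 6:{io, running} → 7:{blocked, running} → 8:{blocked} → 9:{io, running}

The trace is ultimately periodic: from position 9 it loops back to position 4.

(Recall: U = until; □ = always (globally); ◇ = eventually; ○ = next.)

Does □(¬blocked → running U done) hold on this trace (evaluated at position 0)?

No

¬blocked → running U done must hold at every position from 0 onward. It fails at position 5, so □(¬blocked → running U done) is false.
Positions where ¬blocked holds: 0, 5, 6, 9.
Check running U done at each: 0→ok, 5→fails, 6→fails, 9→fails.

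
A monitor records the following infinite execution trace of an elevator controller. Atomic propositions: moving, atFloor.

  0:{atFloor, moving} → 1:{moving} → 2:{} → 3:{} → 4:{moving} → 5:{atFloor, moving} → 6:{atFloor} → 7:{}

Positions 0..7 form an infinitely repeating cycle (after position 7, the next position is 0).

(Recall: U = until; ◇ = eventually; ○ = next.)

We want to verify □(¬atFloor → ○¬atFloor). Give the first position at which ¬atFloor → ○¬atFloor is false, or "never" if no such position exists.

Check ¬atFloor → ○¬atFloor at each position in order: 0 ✓, 1 ✓, 2 ✓, 3 ✓.
At position 4 the labels are {moving} and the next position 5 has {atFloor, moving}, so ¬atFloor → ○¬atFloor is false there. This is the first violation.

4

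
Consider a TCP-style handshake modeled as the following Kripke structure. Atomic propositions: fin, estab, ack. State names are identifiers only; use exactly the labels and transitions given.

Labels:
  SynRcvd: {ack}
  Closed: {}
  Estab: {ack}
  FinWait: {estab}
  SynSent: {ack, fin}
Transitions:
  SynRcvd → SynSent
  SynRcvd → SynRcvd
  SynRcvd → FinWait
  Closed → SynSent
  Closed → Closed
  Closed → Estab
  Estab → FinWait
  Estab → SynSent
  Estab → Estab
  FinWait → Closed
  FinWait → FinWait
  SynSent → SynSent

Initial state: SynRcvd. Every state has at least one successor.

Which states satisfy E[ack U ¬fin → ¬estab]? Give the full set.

States satisfying ack: {SynRcvd, Estab, SynSent}.
States satisfying ¬fin → ¬estab: {SynRcvd, Closed, Estab, SynSent}.
States satisfying E[ack U ¬fin → ¬estab]: {SynRcvd, Closed, Estab, SynSent}.

{SynRcvd, Closed, Estab, SynSent}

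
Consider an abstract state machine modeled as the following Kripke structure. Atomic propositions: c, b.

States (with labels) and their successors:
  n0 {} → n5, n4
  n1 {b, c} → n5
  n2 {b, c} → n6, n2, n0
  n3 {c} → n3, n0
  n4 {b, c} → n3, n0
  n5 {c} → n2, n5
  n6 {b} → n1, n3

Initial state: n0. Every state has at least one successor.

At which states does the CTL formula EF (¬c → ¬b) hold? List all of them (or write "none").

{n0, n1, n2, n3, n4, n5, n6}

States satisfying ¬c → ¬b: {n0, n1, n2, n3, n4, n5}.
States satisfying EF (¬c → ¬b): {n0, n1, n2, n3, n4, n5, n6}.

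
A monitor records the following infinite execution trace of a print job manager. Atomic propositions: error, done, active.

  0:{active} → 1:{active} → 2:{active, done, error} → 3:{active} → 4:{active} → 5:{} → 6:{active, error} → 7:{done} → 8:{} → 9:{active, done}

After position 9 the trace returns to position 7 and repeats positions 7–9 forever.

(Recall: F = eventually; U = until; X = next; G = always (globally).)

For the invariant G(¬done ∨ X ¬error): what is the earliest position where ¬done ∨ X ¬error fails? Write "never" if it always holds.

¬done ∨ X ¬error holds at every position 0..9, and those are all the positions the trace ever visits, so the invariant G(¬done ∨ X ¬error) is never violated.

never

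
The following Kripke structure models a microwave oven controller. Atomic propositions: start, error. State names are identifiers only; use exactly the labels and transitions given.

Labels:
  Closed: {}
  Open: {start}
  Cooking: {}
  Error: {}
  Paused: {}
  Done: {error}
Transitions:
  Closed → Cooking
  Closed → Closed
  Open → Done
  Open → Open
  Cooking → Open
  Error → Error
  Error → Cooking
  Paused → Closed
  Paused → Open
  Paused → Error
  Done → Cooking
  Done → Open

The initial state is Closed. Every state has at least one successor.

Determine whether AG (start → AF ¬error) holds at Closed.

Satisfied

States satisfying start → AF ¬error: {Closed, Open, Cooking, Error, Paused, Done}.
States satisfying AG (start → AF ¬error): {Closed, Open, Cooking, Error, Paused, Done}.
Every state reachable from Closed satisfies start → AF ¬error.
Closed ∈ Sat(AG (start → AF ¬error)).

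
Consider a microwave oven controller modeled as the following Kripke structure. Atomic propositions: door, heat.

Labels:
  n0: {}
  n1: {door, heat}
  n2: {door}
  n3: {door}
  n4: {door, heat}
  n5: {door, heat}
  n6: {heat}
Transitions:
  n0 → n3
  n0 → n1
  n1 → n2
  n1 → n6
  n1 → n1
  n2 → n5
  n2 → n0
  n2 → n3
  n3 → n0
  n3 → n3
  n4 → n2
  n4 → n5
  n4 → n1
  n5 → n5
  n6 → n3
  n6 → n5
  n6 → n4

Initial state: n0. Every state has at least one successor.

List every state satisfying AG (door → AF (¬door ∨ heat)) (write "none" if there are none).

{n5}

States satisfying door → AF (¬door ∨ heat): {n0, n1, n4, n5, n6}.
States satisfying AG (door → AF (¬door ∨ heat)): {n5}.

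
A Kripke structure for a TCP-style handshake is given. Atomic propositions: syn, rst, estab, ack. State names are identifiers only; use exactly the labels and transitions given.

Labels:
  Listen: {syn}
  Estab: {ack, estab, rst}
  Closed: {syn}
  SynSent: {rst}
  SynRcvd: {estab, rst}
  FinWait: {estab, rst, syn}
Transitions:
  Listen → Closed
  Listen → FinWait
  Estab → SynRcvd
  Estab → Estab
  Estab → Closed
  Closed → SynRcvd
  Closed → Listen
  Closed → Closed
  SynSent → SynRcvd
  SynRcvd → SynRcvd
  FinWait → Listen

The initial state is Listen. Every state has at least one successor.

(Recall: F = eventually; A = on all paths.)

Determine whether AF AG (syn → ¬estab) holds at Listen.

States satisfying AG (syn → ¬estab): {SynSent, SynRcvd}.
States satisfying AF AG (syn → ¬estab): {SynSent, SynRcvd}.
There is a path from Listen along which AG (syn → ¬estab) never holds.
Listen ∉ Sat(AF AG (syn → ¬estab)).

Does not hold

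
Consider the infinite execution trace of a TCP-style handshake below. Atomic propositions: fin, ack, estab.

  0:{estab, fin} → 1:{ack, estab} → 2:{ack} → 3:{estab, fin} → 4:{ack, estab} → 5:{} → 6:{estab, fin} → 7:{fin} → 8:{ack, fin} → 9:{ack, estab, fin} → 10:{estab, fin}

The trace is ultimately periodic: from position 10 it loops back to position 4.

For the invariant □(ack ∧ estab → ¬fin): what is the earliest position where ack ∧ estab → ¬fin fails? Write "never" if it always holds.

Check ack ∧ estab → ¬fin at each position in order: 0 ✓, 1 ✓, 2 ✓, 3 ✓, 4 ✓, 5 ✓, 6 ✓, 7 ✓, 8 ✓.
At position 9 the labels are {ack, estab, fin}, so ack ∧ estab → ¬fin is false there. This is the first violation.

9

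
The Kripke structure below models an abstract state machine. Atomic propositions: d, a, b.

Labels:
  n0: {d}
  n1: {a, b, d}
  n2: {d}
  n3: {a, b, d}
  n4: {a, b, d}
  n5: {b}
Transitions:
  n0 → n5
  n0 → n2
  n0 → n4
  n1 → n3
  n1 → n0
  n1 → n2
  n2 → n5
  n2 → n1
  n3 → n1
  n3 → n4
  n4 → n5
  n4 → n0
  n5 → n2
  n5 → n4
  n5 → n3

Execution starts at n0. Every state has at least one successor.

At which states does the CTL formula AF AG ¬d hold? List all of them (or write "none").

States satisfying AG ¬d: ∅.
States satisfying AF AG ¬d: ∅.

none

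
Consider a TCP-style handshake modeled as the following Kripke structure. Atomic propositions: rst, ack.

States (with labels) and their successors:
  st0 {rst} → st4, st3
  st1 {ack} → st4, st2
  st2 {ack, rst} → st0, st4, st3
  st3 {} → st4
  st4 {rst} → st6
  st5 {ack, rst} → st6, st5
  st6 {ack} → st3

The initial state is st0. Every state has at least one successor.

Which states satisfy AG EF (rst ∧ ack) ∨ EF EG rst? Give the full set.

States satisfying EF (rst ∧ ack): {st1, st2, st5}.
States satisfying AG EF (rst ∧ ack): ∅.
States satisfying EG rst: {st5}.
States satisfying EF EG rst: {st5}.
States satisfying AG EF (rst ∧ ack) ∨ EF EG rst: {st5}.

{st5}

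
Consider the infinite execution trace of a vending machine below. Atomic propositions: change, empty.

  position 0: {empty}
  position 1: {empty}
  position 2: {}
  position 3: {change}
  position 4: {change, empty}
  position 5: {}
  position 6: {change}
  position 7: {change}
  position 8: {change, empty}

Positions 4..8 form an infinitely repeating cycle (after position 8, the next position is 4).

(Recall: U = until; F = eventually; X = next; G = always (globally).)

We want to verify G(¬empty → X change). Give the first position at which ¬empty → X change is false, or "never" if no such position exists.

¬empty → X change holds at every position 0..8, and those are all the positions the trace ever visits, so the invariant G(¬empty → X change) is never violated.

never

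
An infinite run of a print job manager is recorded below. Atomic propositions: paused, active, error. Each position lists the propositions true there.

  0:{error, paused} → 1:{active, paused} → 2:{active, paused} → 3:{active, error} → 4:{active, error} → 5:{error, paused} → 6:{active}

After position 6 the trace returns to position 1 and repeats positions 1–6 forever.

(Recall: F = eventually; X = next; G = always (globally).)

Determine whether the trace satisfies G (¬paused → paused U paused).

Violated

¬paused → paused U paused must hold at every position from 0 onward. It fails at position 3, so G (¬paused → paused U paused) is false.
Positions where ¬paused holds: 3, 4, 6.
Check paused U paused at each: 3→fails, 4→fails, 6→fails.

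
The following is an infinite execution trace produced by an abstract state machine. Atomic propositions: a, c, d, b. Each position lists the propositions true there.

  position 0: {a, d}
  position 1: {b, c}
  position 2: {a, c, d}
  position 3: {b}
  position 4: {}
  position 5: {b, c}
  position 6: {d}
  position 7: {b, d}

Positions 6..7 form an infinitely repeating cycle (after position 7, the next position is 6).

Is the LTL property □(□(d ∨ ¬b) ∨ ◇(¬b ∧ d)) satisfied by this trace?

□(d ∨ ¬b) ∨ ◇(¬b ∧ d) holds at every position 0..7, and those are all positions ever visited, so □(□(d ∨ ¬b) ∨ ◇(¬b ∧ d)) holds.

Satisfied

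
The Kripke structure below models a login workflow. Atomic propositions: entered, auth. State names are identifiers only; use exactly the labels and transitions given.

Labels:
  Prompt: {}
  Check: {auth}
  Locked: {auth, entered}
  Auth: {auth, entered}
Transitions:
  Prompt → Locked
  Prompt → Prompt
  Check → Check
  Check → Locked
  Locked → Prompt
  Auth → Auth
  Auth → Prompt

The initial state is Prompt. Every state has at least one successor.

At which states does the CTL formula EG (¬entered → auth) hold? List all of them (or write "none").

States satisfying ¬entered → auth: {Check, Locked, Auth}.
States satisfying EG (¬entered → auth): {Check, Auth}.

{Check, Auth}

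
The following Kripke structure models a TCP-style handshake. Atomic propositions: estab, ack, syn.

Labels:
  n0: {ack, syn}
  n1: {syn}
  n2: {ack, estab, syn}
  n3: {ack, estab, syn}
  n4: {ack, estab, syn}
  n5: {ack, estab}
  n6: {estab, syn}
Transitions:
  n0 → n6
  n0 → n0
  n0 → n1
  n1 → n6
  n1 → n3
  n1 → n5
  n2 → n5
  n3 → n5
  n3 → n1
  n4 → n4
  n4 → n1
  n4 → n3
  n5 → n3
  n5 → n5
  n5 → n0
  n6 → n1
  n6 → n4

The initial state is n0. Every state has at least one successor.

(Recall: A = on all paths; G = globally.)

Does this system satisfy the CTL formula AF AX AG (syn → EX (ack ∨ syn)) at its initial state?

Yes

States satisfying AX AG (syn → EX (ack ∨ syn)): {n0, n1, n2, n3, n4, n5, n6}.
States satisfying AF AX AG (syn → EX (ack ∨ syn)): {n0, n1, n2, n3, n4, n5, n6}.
n0 ∈ Sat(AF AX AG (syn → EX (ack ∨ syn))).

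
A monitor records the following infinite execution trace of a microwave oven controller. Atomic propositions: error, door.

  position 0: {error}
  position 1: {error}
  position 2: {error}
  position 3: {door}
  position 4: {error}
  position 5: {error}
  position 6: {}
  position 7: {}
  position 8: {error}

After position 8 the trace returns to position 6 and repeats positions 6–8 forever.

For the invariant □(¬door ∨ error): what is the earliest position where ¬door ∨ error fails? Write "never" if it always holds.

Check ¬door ∨ error at each position in order: 0 ✓, 1 ✓, 2 ✓.
At position 3 the labels are {door}, so ¬door ∨ error is false there. This is the first violation.

3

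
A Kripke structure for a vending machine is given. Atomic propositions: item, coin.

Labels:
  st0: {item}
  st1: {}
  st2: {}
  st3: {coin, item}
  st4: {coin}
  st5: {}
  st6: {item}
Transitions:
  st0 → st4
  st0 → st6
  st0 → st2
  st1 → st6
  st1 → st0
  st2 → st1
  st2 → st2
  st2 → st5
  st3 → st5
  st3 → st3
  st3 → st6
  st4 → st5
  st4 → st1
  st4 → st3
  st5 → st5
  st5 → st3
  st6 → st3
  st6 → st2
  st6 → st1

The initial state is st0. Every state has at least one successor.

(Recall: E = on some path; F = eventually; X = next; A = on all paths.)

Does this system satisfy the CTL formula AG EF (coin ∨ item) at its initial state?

States satisfying EF (coin ∨ item): {st0, st1, st2, st3, st4, st5, st6}.
States satisfying AG EF (coin ∨ item): {st0, st1, st2, st3, st4, st5, st6}.
Every state reachable from st0 satisfies EF (coin ∨ item).
st0 ∈ Sat(AG EF (coin ∨ item)).

Satisfied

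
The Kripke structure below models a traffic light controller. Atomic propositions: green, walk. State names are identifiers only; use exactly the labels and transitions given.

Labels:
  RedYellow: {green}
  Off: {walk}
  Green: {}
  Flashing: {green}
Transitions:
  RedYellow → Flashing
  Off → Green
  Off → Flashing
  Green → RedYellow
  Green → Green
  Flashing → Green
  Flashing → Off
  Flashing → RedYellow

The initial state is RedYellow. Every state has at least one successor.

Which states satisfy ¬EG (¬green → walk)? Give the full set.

{Green}

States satisfying ¬green → walk: {RedYellow, Off, Flashing}.
States satisfying EG (¬green → walk): {RedYellow, Off, Flashing}.
States satisfying ¬EG (¬green → walk): {Green}.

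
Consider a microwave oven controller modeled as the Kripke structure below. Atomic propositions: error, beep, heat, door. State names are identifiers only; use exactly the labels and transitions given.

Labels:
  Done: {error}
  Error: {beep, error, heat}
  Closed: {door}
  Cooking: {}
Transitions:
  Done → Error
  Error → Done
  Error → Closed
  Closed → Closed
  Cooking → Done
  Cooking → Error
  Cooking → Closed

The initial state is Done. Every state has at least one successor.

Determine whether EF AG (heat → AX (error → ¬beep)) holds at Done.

Holds

States satisfying AG (heat → AX (error → ¬beep)): {Done, Error, Closed, Cooking}.
States satisfying EF AG (heat → AX (error → ¬beep)): {Done, Error, Closed, Cooking}.
Some path from Done reaches a state where AG (heat → AX (error → ¬beep)) holds.
Done ∈ Sat(EF AG (heat → AX (error → ¬beep))).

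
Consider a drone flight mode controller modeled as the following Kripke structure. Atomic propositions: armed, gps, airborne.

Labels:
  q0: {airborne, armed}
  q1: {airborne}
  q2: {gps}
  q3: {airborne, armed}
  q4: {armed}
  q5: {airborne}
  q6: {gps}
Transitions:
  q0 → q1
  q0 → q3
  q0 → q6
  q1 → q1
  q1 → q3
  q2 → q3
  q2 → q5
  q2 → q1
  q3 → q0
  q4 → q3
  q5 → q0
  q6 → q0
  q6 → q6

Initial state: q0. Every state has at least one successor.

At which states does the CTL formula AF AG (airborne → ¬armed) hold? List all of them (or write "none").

States satisfying AG (airborne → ¬armed): ∅.
States satisfying AF AG (airborne → ¬armed): ∅.

none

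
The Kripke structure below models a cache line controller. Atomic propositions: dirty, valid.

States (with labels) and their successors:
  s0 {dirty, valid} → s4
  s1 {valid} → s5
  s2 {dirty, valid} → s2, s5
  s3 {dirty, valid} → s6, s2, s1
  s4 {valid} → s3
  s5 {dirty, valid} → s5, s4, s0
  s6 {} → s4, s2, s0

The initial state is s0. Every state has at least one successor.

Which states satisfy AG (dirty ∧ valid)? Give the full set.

none

States satisfying dirty ∧ valid: {s0, s2, s3, s5}.
States satisfying AG (dirty ∧ valid): ∅.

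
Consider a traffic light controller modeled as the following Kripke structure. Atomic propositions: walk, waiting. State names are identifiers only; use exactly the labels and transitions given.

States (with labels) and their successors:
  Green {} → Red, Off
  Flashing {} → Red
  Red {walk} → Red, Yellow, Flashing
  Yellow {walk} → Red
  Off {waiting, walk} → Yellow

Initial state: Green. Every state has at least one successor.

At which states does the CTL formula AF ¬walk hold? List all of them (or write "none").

States satisfying ¬walk: {Green, Flashing}.
States satisfying AF ¬walk: {Green, Flashing}.

{Green, Flashing}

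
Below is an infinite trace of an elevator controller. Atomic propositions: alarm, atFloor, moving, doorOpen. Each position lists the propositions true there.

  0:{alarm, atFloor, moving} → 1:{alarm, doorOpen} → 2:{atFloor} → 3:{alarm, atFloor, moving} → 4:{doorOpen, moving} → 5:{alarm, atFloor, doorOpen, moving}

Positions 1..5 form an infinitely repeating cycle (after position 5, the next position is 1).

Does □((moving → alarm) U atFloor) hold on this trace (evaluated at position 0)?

(moving → alarm) U atFloor must hold at every position from 0 onward. It fails at position 4, so □((moving → alarm) U atFloor) is false.

No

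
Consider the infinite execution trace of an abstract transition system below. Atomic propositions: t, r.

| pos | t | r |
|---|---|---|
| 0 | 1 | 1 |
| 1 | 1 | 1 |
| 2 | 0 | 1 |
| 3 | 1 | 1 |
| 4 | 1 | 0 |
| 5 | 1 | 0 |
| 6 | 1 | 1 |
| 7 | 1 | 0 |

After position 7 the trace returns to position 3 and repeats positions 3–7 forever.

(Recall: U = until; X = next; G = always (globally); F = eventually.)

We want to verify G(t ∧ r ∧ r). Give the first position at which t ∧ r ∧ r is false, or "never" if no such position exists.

2

Check t ∧ r ∧ r at each position in order: 0 ✓, 1 ✓.
At position 2 the labels are {r}, so t ∧ r ∧ r is false there. This is the first violation.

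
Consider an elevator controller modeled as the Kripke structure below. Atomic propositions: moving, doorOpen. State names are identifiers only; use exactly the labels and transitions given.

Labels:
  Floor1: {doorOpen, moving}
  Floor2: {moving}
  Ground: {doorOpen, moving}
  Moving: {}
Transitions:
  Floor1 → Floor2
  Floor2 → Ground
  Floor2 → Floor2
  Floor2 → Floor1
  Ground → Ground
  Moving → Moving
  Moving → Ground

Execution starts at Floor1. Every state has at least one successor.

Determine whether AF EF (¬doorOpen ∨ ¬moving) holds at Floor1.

States satisfying EF (¬doorOpen ∨ ¬moving): {Floor1, Floor2, Moving}.
States satisfying AF EF (¬doorOpen ∨ ¬moving): {Floor1, Floor2, Moving}.
Floor1 ∈ Sat(AF EF (¬doorOpen ∨ ¬moving)).

Holds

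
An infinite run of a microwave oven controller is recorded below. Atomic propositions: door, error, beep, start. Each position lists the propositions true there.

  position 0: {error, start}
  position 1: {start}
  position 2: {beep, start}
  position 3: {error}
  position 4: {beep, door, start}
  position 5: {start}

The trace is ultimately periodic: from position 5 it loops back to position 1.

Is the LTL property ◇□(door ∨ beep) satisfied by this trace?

Does not hold

□(door ∨ beep) is false at every position 0..5, so it never becomes true and ◇□(door ∨ beep) fails.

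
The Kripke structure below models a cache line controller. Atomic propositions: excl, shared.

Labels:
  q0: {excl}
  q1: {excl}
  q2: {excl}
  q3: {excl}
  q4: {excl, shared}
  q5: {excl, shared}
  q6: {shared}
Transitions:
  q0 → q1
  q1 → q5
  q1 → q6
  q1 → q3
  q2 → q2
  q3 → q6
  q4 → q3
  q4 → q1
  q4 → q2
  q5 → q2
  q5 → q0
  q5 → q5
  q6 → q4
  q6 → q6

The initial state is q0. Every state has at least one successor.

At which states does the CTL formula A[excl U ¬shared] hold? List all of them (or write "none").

{q0, q1, q2, q3, q4}

States satisfying excl: {q0, q1, q2, q3, q4, q5}.
States satisfying ¬shared: {q0, q1, q2, q3}.
States satisfying A[excl U ¬shared]: {q0, q1, q2, q3, q4}.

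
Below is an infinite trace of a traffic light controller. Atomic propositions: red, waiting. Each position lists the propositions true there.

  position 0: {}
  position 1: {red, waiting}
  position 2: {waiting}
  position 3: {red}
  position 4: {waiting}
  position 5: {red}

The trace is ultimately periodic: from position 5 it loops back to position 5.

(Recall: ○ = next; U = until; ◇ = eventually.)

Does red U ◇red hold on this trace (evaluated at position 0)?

Satisfied

Walking from position 0: ◇red first holds at position 0, and red holds at every earlier position along the way, so red U ◇red holds.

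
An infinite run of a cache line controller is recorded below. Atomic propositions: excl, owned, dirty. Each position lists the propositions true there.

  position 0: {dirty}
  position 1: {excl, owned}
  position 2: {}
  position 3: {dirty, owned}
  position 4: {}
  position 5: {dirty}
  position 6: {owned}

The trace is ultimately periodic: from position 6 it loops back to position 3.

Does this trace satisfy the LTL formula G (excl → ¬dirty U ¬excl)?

Holds

excl → ¬dirty U ¬excl holds at every position 0..6, and those are all positions ever visited, so G (excl → ¬dirty U ¬excl) holds.
Positions where excl holds: 1.
Check ¬dirty U ¬excl at each: 1→ok.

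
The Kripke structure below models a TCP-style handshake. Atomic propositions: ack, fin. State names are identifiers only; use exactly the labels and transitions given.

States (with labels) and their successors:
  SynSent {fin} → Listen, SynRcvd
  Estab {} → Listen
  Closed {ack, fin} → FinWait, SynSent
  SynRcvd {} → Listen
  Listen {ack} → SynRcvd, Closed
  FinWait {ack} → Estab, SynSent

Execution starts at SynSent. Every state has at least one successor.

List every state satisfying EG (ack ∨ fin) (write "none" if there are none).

States satisfying ack ∨ fin: {SynSent, Closed, Listen, FinWait}.
States satisfying EG (ack ∨ fin): {SynSent, Closed, Listen, FinWait}.

{SynSent, Closed, Listen, FinWait}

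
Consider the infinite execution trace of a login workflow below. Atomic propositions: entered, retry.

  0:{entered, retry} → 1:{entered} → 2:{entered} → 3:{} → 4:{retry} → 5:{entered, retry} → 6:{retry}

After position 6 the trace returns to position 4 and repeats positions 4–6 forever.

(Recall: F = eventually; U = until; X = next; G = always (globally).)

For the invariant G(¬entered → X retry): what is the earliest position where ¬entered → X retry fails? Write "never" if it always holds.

¬entered → X retry holds at every position 0..6, and those are all the positions the trace ever visits, so the invariant G(¬entered → X retry) is never violated.

never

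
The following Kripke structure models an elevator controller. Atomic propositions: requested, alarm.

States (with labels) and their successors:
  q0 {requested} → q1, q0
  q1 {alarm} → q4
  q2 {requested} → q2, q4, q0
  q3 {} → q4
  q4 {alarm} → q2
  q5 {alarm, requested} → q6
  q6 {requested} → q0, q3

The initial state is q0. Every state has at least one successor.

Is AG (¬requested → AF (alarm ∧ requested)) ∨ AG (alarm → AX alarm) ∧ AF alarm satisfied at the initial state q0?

States satisfying ¬requested → AF (alarm ∧ requested): {q0, q2, q5, q6}.
States satisfying AG (¬requested → AF (alarm ∧ requested)): ∅.
States satisfying alarm → AX alarm: {q0, q1, q2, q3, q6}.
States satisfying AG (alarm → AX alarm): ∅.
States satisfying alarm: {q1, q4, q5}.
States satisfying AF alarm: {q1, q3, q4, q5}.
States satisfying AG (alarm → AX alarm) ∧ AF alarm: ∅.
States satisfying AG (¬requested → AF (alarm ∧ requested)) ∨ AG (alarm → AX alarm) ∧ AF alarm: ∅.
q0 ∉ Sat(AG (¬requested → AF (alarm ∧ requested)) ∨ AG (alarm → AX alarm) ∧ AF alarm).

Violated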